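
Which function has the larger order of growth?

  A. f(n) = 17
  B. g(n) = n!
B

f(n) = 17 is O(1), while g(n) = n! is O(n!).
Since O(n!) grows faster than O(1), g(n) dominates.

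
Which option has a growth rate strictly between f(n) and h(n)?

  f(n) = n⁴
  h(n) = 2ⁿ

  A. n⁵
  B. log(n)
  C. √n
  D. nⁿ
A

We need g(n) with n⁴ = o(g(n)) and g(n) = o(2ⁿ), i.e. O(n⁴) ≺ g ≺ O(2ⁿ).
Check each option:
  A. n⁵ — O(n⁵) is strictly between O(n⁴) and O(2ⁿ) ✓
  B. log(n) — O(log n) does not grow strictly faster than f(n)
  C. √n — O(√n) does not grow strictly faster than f(n)
  D. nⁿ — O(nⁿ) does not grow strictly slower than h(n)

Only option A (n⁵) lies strictly between.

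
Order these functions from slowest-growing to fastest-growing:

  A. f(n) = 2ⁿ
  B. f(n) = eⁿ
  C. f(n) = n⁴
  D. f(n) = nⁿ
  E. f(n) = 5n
E < C < A < B < D

Comparing growth rates:
E = 5n is O(n)
C = n⁴ is O(n⁴)
A = 2ⁿ is O(2ⁿ)
B = eⁿ is O(eⁿ)
D = nⁿ is O(nⁿ)

Therefore, the order from slowest to fastest is: E < C < A < B < D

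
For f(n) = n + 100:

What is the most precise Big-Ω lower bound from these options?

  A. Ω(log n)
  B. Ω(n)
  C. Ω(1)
B

f(n) = n + 100 is Ω(n).
All listed options are valid Big-Ω bounds (lower bounds),
but Ω(n) is the tightest (largest valid bound).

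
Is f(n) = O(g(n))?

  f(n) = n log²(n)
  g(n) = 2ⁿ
True

f(n) = n log²(n) is O(n log² n), and g(n) = 2ⁿ is O(2ⁿ).
Since O(n log² n) ⊆ O(2ⁿ) (f grows no faster than g), f(n) = O(g(n)) is true.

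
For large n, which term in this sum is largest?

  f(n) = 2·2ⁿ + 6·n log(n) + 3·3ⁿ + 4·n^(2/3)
3·3ⁿ

Looking at each term:
  - 2·2ⁿ is O(2ⁿ)
  - 6·n log(n) is O(n log n)
  - 3·3ⁿ is O(3ⁿ)
  - 4·n^(2/3) is O(n^(2/3))

The term 3·3ⁿ (O(3ⁿ)) grows fastest and dominates all others.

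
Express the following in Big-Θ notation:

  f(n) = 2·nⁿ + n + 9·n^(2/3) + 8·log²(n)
Θ(nⁿ)

Order the terms by growth rate: 8·log²(n) ≺ 9·n^(2/3) ≺ n ≺ 2·nⁿ.
The fastest-growing term 2·nⁿ dominates as n → ∞; dropping its constant factor gives Θ(nⁿ).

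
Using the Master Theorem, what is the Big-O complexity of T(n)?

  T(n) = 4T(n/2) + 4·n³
Θ(n³)

Master Theorem: a = 4, b = 2, f(n) = 4·n³.
Compute the critical exponent d = log₂(4) = 2.
Compare f(n) = Θ(n³) against n^d:
  k = 3 > d = 2, so f(n) = Ω(n^(d+ε)) — Case 3.
  Regularity: a·(n/b)^3/n^3 = a/b^3 = 4/8 < 1 ✓.
  The top-level work dominates: T(n) = Θ(f(n)) = Θ(n³).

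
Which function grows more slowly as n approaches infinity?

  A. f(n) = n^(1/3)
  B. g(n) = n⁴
A

f(n) = n^(1/3) is O(n^(1/3)), while g(n) = n⁴ is O(n⁴).
Since O(n^(1/3)) grows slower than O(n⁴), f(n) is dominated.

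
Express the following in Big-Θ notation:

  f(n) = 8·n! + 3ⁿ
Θ(n!)

Order the terms by growth rate: 3ⁿ ≺ 8·n!.
The fastest-growing term 8·n! dominates as n → ∞; dropping its constant factor gives Θ(n!).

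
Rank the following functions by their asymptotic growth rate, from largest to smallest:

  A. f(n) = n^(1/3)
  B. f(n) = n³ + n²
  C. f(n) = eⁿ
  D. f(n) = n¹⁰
C > D > B > A

Comparing growth rates:
C = eⁿ is O(eⁿ)
D = n¹⁰ is O(n¹⁰)
B = n³ + n² is O(n³)
A = n^(1/3) is O(n^(1/3))

Therefore, the order from fastest to slowest is: C > D > B > A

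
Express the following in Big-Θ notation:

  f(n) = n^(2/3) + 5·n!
Θ(n!)

Order the terms by growth rate: n^(2/3) ≺ 5·n!.
The fastest-growing term 5·n! dominates as n → ∞; dropping its constant factor gives Θ(n!).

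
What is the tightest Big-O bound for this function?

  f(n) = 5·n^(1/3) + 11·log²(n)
O(n^(1/3))

The dominant term in 5·n^(1/3) + 11·log²(n) is 5·n^(1/3), which is Θ(n^(1/3)).
Lower-order terms (11·log²(n)) are asymptotically negligible.
Constants are absorbed, so the tightest bound is O(n^(1/3)).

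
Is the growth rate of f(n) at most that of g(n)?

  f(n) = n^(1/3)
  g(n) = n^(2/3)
True

f(n) = n^(1/3) is O(n^(1/3)), and g(n) = n^(2/3) is O(n^(2/3)).
Since O(n^(1/3)) ⊆ O(n^(2/3)) (f grows no faster than g), f(n) = O(g(n)) is true.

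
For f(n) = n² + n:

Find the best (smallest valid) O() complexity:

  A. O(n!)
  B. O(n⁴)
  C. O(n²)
C

f(n) = n² + n is O(n²).
All listed options are valid Big-O bounds (upper bounds),
but O(n²) is the tightest (smallest valid bound).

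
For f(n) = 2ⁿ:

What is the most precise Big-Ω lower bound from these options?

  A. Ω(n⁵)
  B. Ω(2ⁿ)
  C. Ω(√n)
B

f(n) = 2ⁿ is Ω(2ⁿ).
All listed options are valid Big-Ω bounds (lower bounds),
but Ω(2ⁿ) is the tightest (largest valid bound).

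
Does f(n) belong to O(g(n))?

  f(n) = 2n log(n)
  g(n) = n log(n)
True

f(n) = 2n log(n) and g(n) = n log(n) are both O(n log n).
Big-O permits equal growth rates (f ≤ c·g for some c), so f(n) = O(g(n)) is true.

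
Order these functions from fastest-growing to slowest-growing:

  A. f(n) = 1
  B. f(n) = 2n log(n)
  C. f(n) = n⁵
C > B > A

Comparing growth rates:
C = n⁵ is O(n⁵)
B = 2n log(n) is O(n log n)
A = 1 is O(1)

Therefore, the order from fastest to slowest is: C > B > A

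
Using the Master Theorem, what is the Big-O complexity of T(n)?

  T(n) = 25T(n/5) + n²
Θ(n² log n)

Master Theorem: a = 25, b = 5, f(n) = n².
Compute the critical exponent d = log₅(25) = 2.
Compare f(n) = Θ(n²) against n^d:
  k = 2 = d, so f(n) = Θ(n^d) — Case 2.
  Work is balanced across levels: T(n) = Θ(n^d log n) = Θ(n² log n).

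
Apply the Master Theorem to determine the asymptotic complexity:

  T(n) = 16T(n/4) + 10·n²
Θ(n² log n)

Master Theorem: a = 16, b = 4, f(n) = 10·n².
Compute the critical exponent d = log₄(16) = 2.
Compare f(n) = Θ(n²) against n^d:
  k = 2 = d, so f(n) = Θ(n^d) — Case 2.
  Work is balanced across levels: T(n) = Θ(n^d log n) = Θ(n² log n).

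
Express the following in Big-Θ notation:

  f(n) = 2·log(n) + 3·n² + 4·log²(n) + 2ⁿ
Θ(2ⁿ)

Order the terms by growth rate: 2·log(n) ≺ 4·log²(n) ≺ 3·n² ≺ 2ⁿ.
The fastest-growing term 2ⁿ dominates as n → ∞; dropping its constant factor gives Θ(2ⁿ).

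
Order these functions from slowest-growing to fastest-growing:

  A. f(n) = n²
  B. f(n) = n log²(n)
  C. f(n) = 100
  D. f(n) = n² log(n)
C < B < A < D

Comparing growth rates:
C = 100 is O(1)
B = n log²(n) is O(n log² n)
A = n² is O(n²)
D = n² log(n) is O(n² log n)

Therefore, the order from slowest to fastest is: C < B < A < D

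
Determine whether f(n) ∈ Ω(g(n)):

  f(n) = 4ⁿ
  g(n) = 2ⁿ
True

f(n) = 4ⁿ is O(4ⁿ), and g(n) = 2ⁿ is O(2ⁿ).
Since O(4ⁿ) grows at least as fast as O(2ⁿ), f(n) = Ω(g(n)) is true.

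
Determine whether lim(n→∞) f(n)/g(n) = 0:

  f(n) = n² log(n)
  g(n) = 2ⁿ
True

f(n) = n² log(n) is O(n² log n), and g(n) = 2ⁿ is O(2ⁿ).
Since O(n² log n) grows strictly slower than O(2ⁿ), f(n) = o(g(n)) is true.
This means lim(n→∞) f(n)/g(n) = 0.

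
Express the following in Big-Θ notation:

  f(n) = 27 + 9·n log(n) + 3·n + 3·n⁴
Θ(n⁴)

Order the terms by growth rate: 27 ≺ 3·n ≺ 9·n log(n) ≺ 3·n⁴.
The fastest-growing term 3·n⁴ dominates as n → ∞; dropping its constant factor gives Θ(n⁴).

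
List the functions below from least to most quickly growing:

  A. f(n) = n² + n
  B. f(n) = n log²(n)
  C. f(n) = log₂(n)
C < B < A

Comparing growth rates:
C = log₂(n) is O(log n)
B = n log²(n) is O(n log² n)
A = n² + n is O(n²)

Therefore, the order from slowest to fastest is: C < B < A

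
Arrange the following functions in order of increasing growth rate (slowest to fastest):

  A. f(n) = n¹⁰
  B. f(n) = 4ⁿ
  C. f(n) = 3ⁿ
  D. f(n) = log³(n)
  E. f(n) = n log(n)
D < E < A < C < B

Comparing growth rates:
D = log³(n) is O(log³ n)
E = n log(n) is O(n log n)
A = n¹⁰ is O(n¹⁰)
C = 3ⁿ is O(3ⁿ)
B = 4ⁿ is O(4ⁿ)

Therefore, the order from slowest to fastest is: D < E < A < C < B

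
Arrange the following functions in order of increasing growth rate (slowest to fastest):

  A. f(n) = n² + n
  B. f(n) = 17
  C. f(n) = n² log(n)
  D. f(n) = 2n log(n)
B < D < A < C

Comparing growth rates:
B = 17 is O(1)
D = 2n log(n) is O(n log n)
A = n² + n is O(n²)
C = n² log(n) is O(n² log n)

Therefore, the order from slowest to fastest is: B < D < A < C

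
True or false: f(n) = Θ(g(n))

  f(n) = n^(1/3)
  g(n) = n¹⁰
False

f(n) = n^(1/3) is O(n^(1/3)), and g(n) = n¹⁰ is O(n¹⁰).
Since they have different growth rates, f(n) = Θ(g(n)) is false.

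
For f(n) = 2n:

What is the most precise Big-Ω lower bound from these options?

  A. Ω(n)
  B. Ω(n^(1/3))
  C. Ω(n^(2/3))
A

f(n) = 2n is Ω(n).
All listed options are valid Big-Ω bounds (lower bounds),
but Ω(n) is the tightest (largest valid bound).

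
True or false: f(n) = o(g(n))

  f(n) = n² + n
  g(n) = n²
False

f(n) = n² + n is O(n²), and g(n) = n² is O(n²).
Since they have the same growth rate, f(n) = o(g(n)) is false.
(f = o(g) requires f to grow strictly slower, not equal.)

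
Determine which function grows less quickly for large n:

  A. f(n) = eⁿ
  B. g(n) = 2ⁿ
B

f(n) = eⁿ is O(eⁿ), while g(n) = 2ⁿ is O(2ⁿ).
Since O(2ⁿ) grows slower than O(eⁿ), g(n) is dominated.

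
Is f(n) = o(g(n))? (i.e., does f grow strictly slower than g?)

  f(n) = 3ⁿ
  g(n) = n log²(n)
False

f(n) = 3ⁿ is O(3ⁿ), and g(n) = n log²(n) is O(n log² n).
Since O(3ⁿ) grows faster than or equal to O(n log² n), f(n) = o(g(n)) is false.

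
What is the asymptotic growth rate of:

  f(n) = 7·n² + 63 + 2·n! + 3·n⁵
Θ(n!)

Order the terms by growth rate: 63 ≺ 7·n² ≺ 3·n⁵ ≺ 2·n!.
The fastest-growing term 2·n! dominates as n → ∞; dropping its constant factor gives Θ(n!).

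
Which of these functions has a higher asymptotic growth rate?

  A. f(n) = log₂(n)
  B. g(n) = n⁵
B

f(n) = log₂(n) is O(log n), while g(n) = n⁵ is O(n⁵).
Since O(n⁵) grows faster than O(log n), g(n) dominates.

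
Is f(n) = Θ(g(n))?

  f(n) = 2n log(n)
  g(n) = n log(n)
True

f(n) = 2n log(n) and g(n) = n log(n) are both O(n log n).
Since they have the same asymptotic growth rate, f(n) = Θ(g(n)) is true.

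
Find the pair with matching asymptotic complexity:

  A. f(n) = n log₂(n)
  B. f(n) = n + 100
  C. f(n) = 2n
B and C

Examining each function:
  A. n log₂(n) is O(n log n)
  B. n + 100 is O(n)
  C. 2n is O(n)

Functions B and C both have the same complexity class.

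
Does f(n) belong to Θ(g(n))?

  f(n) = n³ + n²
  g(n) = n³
True

f(n) = n³ + n² and g(n) = n³ are both O(n³).
Since they have the same asymptotic growth rate, f(n) = Θ(g(n)) is true.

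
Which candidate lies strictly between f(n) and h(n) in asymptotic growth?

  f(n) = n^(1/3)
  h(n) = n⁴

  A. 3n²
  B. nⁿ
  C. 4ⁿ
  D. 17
A

We need g(n) with n^(1/3) = o(g(n)) and g(n) = o(n⁴), i.e. O(n^(1/3)) ≺ g ≺ O(n⁴).
Check each option:
  A. 3n² — O(n²) is strictly between O(n^(1/3)) and O(n⁴) ✓
  B. nⁿ — O(nⁿ) does not grow strictly slower than h(n)
  C. 4ⁿ — O(4ⁿ) does not grow strictly slower than h(n)
  D. 17 — O(1) does not grow strictly faster than f(n)

Only option A (3n²) lies strictly between.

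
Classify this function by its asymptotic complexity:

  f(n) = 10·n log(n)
O(n log n)

The dominant term in 10·n log(n) is 10·n log(n), which is Θ(n log n).
Constants are absorbed, so the tightest bound is O(n log n).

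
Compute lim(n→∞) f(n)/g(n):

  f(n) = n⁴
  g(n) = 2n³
∞

Since n⁴ (O(n⁴)) grows faster than 2n³ (O(n³)),
the ratio f(n)/g(n) → ∞ as n → ∞.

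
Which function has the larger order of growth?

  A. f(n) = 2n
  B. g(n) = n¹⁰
B

f(n) = 2n is O(n), while g(n) = n¹⁰ is O(n¹⁰).
Since O(n¹⁰) grows faster than O(n), g(n) dominates.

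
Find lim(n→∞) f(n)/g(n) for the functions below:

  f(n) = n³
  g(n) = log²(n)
∞

Since n³ (O(n³)) grows faster than log²(n) (O(log² n)),
the ratio f(n)/g(n) → ∞ as n → ∞.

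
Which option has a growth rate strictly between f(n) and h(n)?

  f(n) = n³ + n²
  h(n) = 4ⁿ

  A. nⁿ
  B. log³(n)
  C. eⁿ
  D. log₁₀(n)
C

We need g(n) with n³ + n² = o(g(n)) and g(n) = o(4ⁿ), i.e. O(n³) ≺ g ≺ O(4ⁿ).
Check each option:
  A. nⁿ — O(nⁿ) does not grow strictly slower than h(n)
  B. log³(n) — O(log³ n) does not grow strictly faster than f(n)
  C. eⁿ — O(eⁿ) is strictly between O(n³) and O(4ⁿ) ✓
  D. log₁₀(n) — O(log n) does not grow strictly faster than f(n)

Only option C (eⁿ) lies strictly between.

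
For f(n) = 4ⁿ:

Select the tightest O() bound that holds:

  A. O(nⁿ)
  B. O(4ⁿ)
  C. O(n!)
B

f(n) = 4ⁿ is O(4ⁿ).
All listed options are valid Big-O bounds (upper bounds),
but O(4ⁿ) is the tightest (smallest valid bound).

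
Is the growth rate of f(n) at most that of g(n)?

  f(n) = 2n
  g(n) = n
True

f(n) = 2n and g(n) = n are both O(n).
Big-O permits equal growth rates (f ≤ c·g for some c), so f(n) = O(g(n)) is true.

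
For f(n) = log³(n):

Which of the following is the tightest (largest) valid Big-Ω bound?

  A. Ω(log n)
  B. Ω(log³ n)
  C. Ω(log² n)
B

f(n) = log³(n) is Ω(log³ n).
All listed options are valid Big-Ω bounds (lower bounds),
but Ω(log³ n) is the tightest (largest valid bound).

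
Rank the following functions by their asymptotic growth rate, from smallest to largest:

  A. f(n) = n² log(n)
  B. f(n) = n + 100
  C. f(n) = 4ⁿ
B < A < C

Comparing growth rates:
B = n + 100 is O(n)
A = n² log(n) is O(n² log n)
C = 4ⁿ is O(4ⁿ)

Therefore, the order from slowest to fastest is: B < A < C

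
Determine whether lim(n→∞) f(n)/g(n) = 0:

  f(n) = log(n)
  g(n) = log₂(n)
False

f(n) = log(n) is O(log n), and g(n) = log₂(n) is O(log n).
Since they have the same growth rate, f(n) = o(g(n)) is false.
(f = o(g) requires f to grow strictly slower, not equal.)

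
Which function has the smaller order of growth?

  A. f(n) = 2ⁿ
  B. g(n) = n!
A

f(n) = 2ⁿ is O(2ⁿ), while g(n) = n! is O(n!).
Since O(2ⁿ) grows slower than O(n!), f(n) is dominated.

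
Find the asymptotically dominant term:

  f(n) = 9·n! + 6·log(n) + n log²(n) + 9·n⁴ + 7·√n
9·n!

Looking at each term:
  - 9·n! is O(n!)
  - 6·log(n) is O(log n)
  - n log²(n) is O(n log² n)
  - 9·n⁴ is O(n⁴)
  - 7·√n is O(√n)

The term 9·n! (O(n!)) grows fastest and dominates all others.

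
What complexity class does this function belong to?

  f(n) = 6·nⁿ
O(nⁿ)

The dominant term in 6·nⁿ is 6·nⁿ, which is Θ(nⁿ).
Constants are absorbed, so the tightest bound is O(nⁿ).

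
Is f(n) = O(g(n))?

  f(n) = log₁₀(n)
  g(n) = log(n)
True

f(n) = log₁₀(n) and g(n) = log(n) are both O(log n).
Big-O permits equal growth rates (f ≤ c·g for some c), so f(n) = O(g(n)) is true.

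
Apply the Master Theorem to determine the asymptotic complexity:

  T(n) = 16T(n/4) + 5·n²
Θ(n² log n)

Master Theorem: a = 16, b = 4, f(n) = 5·n².
Compute the critical exponent d = log₄(16) = 2.
Compare f(n) = Θ(n²) against n^d:
  k = 2 = d, so f(n) = Θ(n^d) — Case 2.
  Work is balanced across levels: T(n) = Θ(n^d log n) = Θ(n² log n).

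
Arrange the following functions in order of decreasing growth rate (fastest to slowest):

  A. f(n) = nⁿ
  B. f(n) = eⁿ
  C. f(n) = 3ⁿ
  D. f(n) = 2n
A > C > B > D

Comparing growth rates:
A = nⁿ is O(nⁿ)
C = 3ⁿ is O(3ⁿ)
B = eⁿ is O(eⁿ)
D = 2n is O(n)

Therefore, the order from fastest to slowest is: A > C > B > D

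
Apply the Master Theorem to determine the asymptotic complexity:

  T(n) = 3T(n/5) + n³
Θ(n³)

Master Theorem: a = 3, b = 5, f(n) = n³.
Compute the critical exponent d = log₅(3) = 0.683.
Compare f(n) = Θ(n³) against n^d:
  k = 3 > d = 0.683, so f(n) = Ω(n^(d+ε)) — Case 3.
  Regularity: a·(n/b)^3/n^3 = a/b^3 = 3/125 < 1 ✓.
  The top-level work dominates: T(n) = Θ(f(n)) = Θ(n³).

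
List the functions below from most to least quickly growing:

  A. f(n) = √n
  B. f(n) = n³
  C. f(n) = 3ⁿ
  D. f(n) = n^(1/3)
C > B > A > D

Comparing growth rates:
C = 3ⁿ is O(3ⁿ)
B = n³ is O(n³)
A = √n is O(√n)
D = n^(1/3) is O(n^(1/3))

Therefore, the order from fastest to slowest is: C > B > A > D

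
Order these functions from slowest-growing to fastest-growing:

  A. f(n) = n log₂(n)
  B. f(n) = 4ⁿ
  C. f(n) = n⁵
A < C < B

Comparing growth rates:
A = n log₂(n) is O(n log n)
C = n⁵ is O(n⁵)
B = 4ⁿ is O(4ⁿ)

Therefore, the order from slowest to fastest is: A < C < B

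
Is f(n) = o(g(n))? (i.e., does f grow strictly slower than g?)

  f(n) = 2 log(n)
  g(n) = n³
True

f(n) = 2 log(n) is O(log n), and g(n) = n³ is O(n³).
Since O(log n) grows strictly slower than O(n³), f(n) = o(g(n)) is true.
This means lim(n→∞) f(n)/g(n) = 0.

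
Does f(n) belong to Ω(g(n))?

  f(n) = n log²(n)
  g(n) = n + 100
True

f(n) = n log²(n) is O(n log² n), and g(n) = n + 100 is O(n).
Since O(n log² n) grows at least as fast as O(n), f(n) = Ω(g(n)) is true.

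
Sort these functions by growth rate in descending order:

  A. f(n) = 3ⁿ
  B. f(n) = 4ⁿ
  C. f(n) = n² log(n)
B > A > C

Comparing growth rates:
B = 4ⁿ is O(4ⁿ)
A = 3ⁿ is O(3ⁿ)
C = n² log(n) is O(n² log n)

Therefore, the order from fastest to slowest is: B > A > C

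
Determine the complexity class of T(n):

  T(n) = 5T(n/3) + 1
Θ(n^log₃(5))

Master Theorem: a = 5, b = 3, f(n) = 1.
Compute the critical exponent d = log₃(5) = 1.465.
Compare f(n) = Θ(1) against n^d:
  k = 0 < d = 1.465, so f(n) = O(n^(d-ε)) — Case 1.
  The recursion cost dominates: T(n) = Θ(n^d) = Θ(n^log₃(5)).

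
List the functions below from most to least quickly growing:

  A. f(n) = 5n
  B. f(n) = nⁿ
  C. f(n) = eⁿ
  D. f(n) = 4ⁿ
B > D > C > A

Comparing growth rates:
B = nⁿ is O(nⁿ)
D = 4ⁿ is O(4ⁿ)
C = eⁿ is O(eⁿ)
A = 5n is O(n)

Therefore, the order from fastest to slowest is: B > D > C > A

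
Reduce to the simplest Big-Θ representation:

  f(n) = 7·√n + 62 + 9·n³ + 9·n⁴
Θ(n⁴)

Order the terms by growth rate: 62 ≺ 7·√n ≺ 9·n³ ≺ 9·n⁴.
The fastest-growing term 9·n⁴ dominates as n → ∞; dropping its constant factor gives Θ(n⁴).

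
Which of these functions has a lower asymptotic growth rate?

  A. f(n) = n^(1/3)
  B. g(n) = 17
B

f(n) = n^(1/3) is O(n^(1/3)), while g(n) = 17 is O(1).
Since O(1) grows slower than O(n^(1/3)), g(n) is dominated.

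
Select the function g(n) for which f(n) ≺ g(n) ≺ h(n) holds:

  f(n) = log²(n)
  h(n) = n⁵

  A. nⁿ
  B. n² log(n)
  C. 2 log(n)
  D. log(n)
B

We need g(n) with log²(n) = o(g(n)) and g(n) = o(n⁵), i.e. O(log² n) ≺ g ≺ O(n⁵).
Check each option:
  A. nⁿ — O(nⁿ) does not grow strictly slower than h(n)
  B. n² log(n) — O(n² log n) is strictly between O(log² n) and O(n⁵) ✓
  C. 2 log(n) — O(log n) does not grow strictly faster than f(n)
  D. log(n) — O(log n) does not grow strictly faster than f(n)

Only option B (n² log(n)) lies strictly between.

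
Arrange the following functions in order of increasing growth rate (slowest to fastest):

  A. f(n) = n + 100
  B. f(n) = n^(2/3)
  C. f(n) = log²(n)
C < B < A

Comparing growth rates:
C = log²(n) is O(log² n)
B = n^(2/3) is O(n^(2/3))
A = n + 100 is O(n)

Therefore, the order from slowest to fastest is: C < B < A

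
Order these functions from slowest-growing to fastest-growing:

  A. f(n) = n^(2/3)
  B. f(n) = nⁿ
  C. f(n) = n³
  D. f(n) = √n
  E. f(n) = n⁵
D < A < C < E < B

Comparing growth rates:
D = √n is O(√n)
A = n^(2/3) is O(n^(2/3))
C = n³ is O(n³)
E = n⁵ is O(n⁵)
B = nⁿ is O(nⁿ)

Therefore, the order from slowest to fastest is: D < A < C < E < B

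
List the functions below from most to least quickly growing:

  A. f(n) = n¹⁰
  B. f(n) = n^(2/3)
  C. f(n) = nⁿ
C > A > B

Comparing growth rates:
C = nⁿ is O(nⁿ)
A = n¹⁰ is O(n¹⁰)
B = n^(2/3) is O(n^(2/3))

Therefore, the order from fastest to slowest is: C > A > B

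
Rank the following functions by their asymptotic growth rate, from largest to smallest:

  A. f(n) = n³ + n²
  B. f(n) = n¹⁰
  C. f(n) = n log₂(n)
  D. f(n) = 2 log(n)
B > A > C > D

Comparing growth rates:
B = n¹⁰ is O(n¹⁰)
A = n³ + n² is O(n³)
C = n log₂(n) is O(n log n)
D = 2 log(n) is O(log n)

Therefore, the order from fastest to slowest is: B > A > C > D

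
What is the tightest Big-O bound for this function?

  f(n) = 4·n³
O(n³)

The dominant term in 4·n³ is 4·n³, which is Θ(n³).
Constants are absorbed, so the tightest bound is O(n³).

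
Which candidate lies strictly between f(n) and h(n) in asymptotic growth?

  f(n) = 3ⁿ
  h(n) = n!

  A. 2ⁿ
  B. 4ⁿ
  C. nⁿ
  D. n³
B

We need g(n) with 3ⁿ = o(g(n)) and g(n) = o(n!), i.e. O(3ⁿ) ≺ g ≺ O(n!).
Check each option:
  A. 2ⁿ — O(2ⁿ) does not grow strictly faster than f(n)
  B. 4ⁿ — O(4ⁿ) is strictly between O(3ⁿ) and O(n!) ✓
  C. nⁿ — O(nⁿ) does not grow strictly slower than h(n)
  D. n³ — O(n³) does not grow strictly faster than f(n)

Only option B (4ⁿ) lies strictly between.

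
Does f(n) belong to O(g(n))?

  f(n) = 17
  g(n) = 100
True

f(n) = 17 and g(n) = 100 are both O(1).
Big-O permits equal growth rates (f ≤ c·g for some c), so f(n) = O(g(n)) is true.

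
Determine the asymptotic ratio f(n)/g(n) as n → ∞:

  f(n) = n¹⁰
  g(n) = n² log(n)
∞

Since n¹⁰ (O(n¹⁰)) grows faster than n² log(n) (O(n² log n)),
the ratio f(n)/g(n) → ∞ as n → ∞.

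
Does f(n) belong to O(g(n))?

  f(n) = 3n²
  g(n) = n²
True

f(n) = 3n² and g(n) = n² are both O(n²).
Big-O permits equal growth rates (f ≤ c·g for some c), so f(n) = O(g(n)) is true.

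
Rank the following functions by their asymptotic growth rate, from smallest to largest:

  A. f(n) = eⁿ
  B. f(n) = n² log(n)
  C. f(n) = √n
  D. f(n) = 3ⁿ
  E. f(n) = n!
C < B < A < D < E

Comparing growth rates:
C = √n is O(√n)
B = n² log(n) is O(n² log n)
A = eⁿ is O(eⁿ)
D = 3ⁿ is O(3ⁿ)
E = n! is O(n!)

Therefore, the order from slowest to fastest is: C < B < A < D < E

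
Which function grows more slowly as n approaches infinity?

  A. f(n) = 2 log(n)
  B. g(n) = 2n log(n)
A

f(n) = 2 log(n) is O(log n), while g(n) = 2n log(n) is O(n log n).
Since O(log n) grows slower than O(n log n), f(n) is dominated.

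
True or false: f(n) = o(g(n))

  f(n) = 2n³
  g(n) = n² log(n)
False

f(n) = 2n³ is O(n³), and g(n) = n² log(n) is O(n² log n).
Since O(n³) grows faster than or equal to O(n² log n), f(n) = o(g(n)) is false.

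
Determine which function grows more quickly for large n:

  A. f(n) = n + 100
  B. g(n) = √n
A

f(n) = n + 100 is O(n), while g(n) = √n is O(√n).
Since O(n) grows faster than O(√n), f(n) dominates.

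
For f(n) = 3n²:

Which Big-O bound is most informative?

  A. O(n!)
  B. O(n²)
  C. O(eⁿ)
B

f(n) = 3n² is O(n²).
All listed options are valid Big-O bounds (upper bounds),
but O(n²) is the tightest (smallest valid bound).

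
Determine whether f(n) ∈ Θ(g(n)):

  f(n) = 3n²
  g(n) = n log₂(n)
False

f(n) = 3n² is O(n²), and g(n) = n log₂(n) is O(n log n).
Since they have different growth rates, f(n) = Θ(g(n)) is false.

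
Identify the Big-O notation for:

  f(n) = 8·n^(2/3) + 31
O(n^(2/3))

The dominant term in 8·n^(2/3) + 31 is 8·n^(2/3), which is Θ(n^(2/3)).
Lower-order terms (31) are asymptotically negligible.
Constants are absorbed, so the tightest bound is O(n^(2/3)).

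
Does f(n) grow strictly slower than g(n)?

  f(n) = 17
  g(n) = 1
False

f(n) = 17 is O(1), and g(n) = 1 is O(1).
Since they have the same growth rate, f(n) = o(g(n)) is false.
(f = o(g) requires f to grow strictly slower, not equal.)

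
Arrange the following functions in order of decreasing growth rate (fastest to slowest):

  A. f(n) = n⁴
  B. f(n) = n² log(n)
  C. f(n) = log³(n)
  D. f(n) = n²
A > B > D > C

Comparing growth rates:
A = n⁴ is O(n⁴)
B = n² log(n) is O(n² log n)
D = n² is O(n²)
C = log³(n) is O(log³ n)

Therefore, the order from fastest to slowest is: A > B > D > C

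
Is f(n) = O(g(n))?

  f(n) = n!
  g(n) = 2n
False

f(n) = n! is O(n!), and g(n) = 2n is O(n).
Since O(n!) grows faster than O(n), f(n) = O(g(n)) is false.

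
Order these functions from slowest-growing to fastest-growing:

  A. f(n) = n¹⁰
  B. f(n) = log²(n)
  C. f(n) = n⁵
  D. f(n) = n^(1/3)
B < D < C < A

Comparing growth rates:
B = log²(n) is O(log² n)
D = n^(1/3) is O(n^(1/3))
C = n⁵ is O(n⁵)
A = n¹⁰ is O(n¹⁰)

Therefore, the order from slowest to fastest is: B < D < C < A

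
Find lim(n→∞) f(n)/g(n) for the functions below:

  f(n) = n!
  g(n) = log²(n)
∞

Since n! (O(n!)) grows faster than log²(n) (O(log² n)),
the ratio f(n)/g(n) → ∞ as n → ∞.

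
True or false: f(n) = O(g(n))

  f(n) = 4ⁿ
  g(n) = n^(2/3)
False

f(n) = 4ⁿ is O(4ⁿ), and g(n) = n^(2/3) is O(n^(2/3)).
Since O(4ⁿ) grows faster than O(n^(2/3)), f(n) = O(g(n)) is false.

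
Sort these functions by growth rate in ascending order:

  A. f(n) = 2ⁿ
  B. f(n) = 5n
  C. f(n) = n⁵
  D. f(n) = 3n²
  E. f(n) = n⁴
B < D < E < C < A

Comparing growth rates:
B = 5n is O(n)
D = 3n² is O(n²)
E = n⁴ is O(n⁴)
C = n⁵ is O(n⁵)
A = 2ⁿ is O(2ⁿ)

Therefore, the order from slowest to fastest is: B < D < E < C < A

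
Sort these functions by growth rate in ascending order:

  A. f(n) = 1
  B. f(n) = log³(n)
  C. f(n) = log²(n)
A < C < B

Comparing growth rates:
A = 1 is O(1)
C = log²(n) is O(log² n)
B = log³(n) is O(log³ n)

Therefore, the order from slowest to fastest is: A < C < B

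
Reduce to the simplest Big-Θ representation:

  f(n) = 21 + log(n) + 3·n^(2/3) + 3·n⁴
Θ(n⁴)

Order the terms by growth rate: 21 ≺ log(n) ≺ 3·n^(2/3) ≺ 3·n⁴.
The fastest-growing term 3·n⁴ dominates as n → ∞; dropping its constant factor gives Θ(n⁴).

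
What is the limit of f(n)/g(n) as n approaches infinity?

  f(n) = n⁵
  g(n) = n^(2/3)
∞

Since n⁵ (O(n⁵)) grows faster than n^(2/3) (O(n^(2/3))),
the ratio f(n)/g(n) → ∞ as n → ∞.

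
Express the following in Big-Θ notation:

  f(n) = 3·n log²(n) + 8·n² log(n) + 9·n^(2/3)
Θ(n² log n)

Order the terms by growth rate: 9·n^(2/3) ≺ 3·n log²(n) ≺ 8·n² log(n).
The fastest-growing term 8·n² log(n) dominates as n → ∞; dropping its constant factor gives Θ(n² log n).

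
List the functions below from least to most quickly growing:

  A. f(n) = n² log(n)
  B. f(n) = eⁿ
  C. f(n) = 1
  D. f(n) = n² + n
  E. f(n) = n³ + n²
C < D < A < E < B

Comparing growth rates:
C = 1 is O(1)
D = n² + n is O(n²)
A = n² log(n) is O(n² log n)
E = n³ + n² is O(n³)
B = eⁿ is O(eⁿ)

Therefore, the order from slowest to fastest is: C < D < A < E < B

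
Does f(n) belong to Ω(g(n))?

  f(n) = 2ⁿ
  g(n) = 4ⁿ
False

f(n) = 2ⁿ is O(2ⁿ), and g(n) = 4ⁿ is O(4ⁿ).
Since O(2ⁿ) grows slower than O(4ⁿ), f(n) = Ω(g(n)) is false.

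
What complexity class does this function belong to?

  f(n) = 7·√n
O(√n)

The dominant term in 7·√n is 7·√n, which is Θ(√n).
Constants are absorbed, so the tightest bound is O(√n).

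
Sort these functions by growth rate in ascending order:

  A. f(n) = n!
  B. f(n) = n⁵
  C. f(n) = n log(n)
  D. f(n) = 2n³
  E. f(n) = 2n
E < C < D < B < A

Comparing growth rates:
E = 2n is O(n)
C = n log(n) is O(n log n)
D = 2n³ is O(n³)
B = n⁵ is O(n⁵)
A = n! is O(n!)

Therefore, the order from slowest to fastest is: E < C < D < B < A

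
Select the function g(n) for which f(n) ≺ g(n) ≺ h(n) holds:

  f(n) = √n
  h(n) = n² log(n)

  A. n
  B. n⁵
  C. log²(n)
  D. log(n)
A

We need g(n) with √n = o(g(n)) and g(n) = o(n² log(n)), i.e. O(√n) ≺ g ≺ O(n² log n).
Check each option:
  A. n — O(n) is strictly between O(√n) and O(n² log n) ✓
  B. n⁵ — O(n⁵) does not grow strictly slower than h(n)
  C. log²(n) — O(log² n) does not grow strictly faster than f(n)
  D. log(n) — O(log n) does not grow strictly faster than f(n)

Only option A (n) lies strictly between.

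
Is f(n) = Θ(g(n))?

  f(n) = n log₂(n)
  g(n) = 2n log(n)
True

f(n) = n log₂(n) and g(n) = 2n log(n) are both O(n log n).
Since they have the same asymptotic growth rate, f(n) = Θ(g(n)) is true.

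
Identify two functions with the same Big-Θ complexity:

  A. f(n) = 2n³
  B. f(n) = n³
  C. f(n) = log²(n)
A and B

Examining each function:
  A. 2n³ is O(n³)
  B. n³ is O(n³)
  C. log²(n) is O(log² n)

Functions A and B both have the same complexity class.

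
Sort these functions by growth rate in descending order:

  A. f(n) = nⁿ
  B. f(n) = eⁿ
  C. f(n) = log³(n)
A > B > C

Comparing growth rates:
A = nⁿ is O(nⁿ)
B = eⁿ is O(eⁿ)
C = log³(n) is O(log³ n)

Therefore, the order from fastest to slowest is: A > B > C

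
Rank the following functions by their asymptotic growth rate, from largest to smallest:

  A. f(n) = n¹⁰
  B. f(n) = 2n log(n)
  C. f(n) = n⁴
A > C > B

Comparing growth rates:
A = n¹⁰ is O(n¹⁰)
C = n⁴ is O(n⁴)
B = 2n log(n) is O(n log n)

Therefore, the order from fastest to slowest is: A > C > B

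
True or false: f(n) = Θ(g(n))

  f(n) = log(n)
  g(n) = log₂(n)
True

f(n) = log(n) and g(n) = log₂(n) are both O(log n).
Since they have the same asymptotic growth rate, f(n) = Θ(g(n)) is true.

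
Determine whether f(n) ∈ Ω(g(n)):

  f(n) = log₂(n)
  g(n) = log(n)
True

f(n) = log₂(n) and g(n) = log(n) are both O(log n).
Big-Ω permits equal growth rates (f ≥ c·g for some c > 0), so f(n) = Ω(g(n)) is true.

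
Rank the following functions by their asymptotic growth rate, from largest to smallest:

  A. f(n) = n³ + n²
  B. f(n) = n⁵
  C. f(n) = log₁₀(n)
B > A > C

Comparing growth rates:
B = n⁵ is O(n⁵)
A = n³ + n² is O(n³)
C = log₁₀(n) is O(log n)

Therefore, the order from fastest to slowest is: B > A > C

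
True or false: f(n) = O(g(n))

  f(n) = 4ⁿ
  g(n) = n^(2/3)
False

f(n) = 4ⁿ is O(4ⁿ), and g(n) = n^(2/3) is O(n^(2/3)).
Since O(4ⁿ) grows faster than O(n^(2/3)), f(n) = O(g(n)) is false.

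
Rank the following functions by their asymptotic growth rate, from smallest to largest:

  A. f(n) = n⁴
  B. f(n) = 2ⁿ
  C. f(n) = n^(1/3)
C < A < B

Comparing growth rates:
C = n^(1/3) is O(n^(1/3))
A = n⁴ is O(n⁴)
B = 2ⁿ is O(2ⁿ)

Therefore, the order from slowest to fastest is: C < A < B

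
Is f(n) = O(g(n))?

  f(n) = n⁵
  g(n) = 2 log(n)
False

f(n) = n⁵ is O(n⁵), and g(n) = 2 log(n) is O(log n).
Since O(n⁵) grows faster than O(log n), f(n) = O(g(n)) is false.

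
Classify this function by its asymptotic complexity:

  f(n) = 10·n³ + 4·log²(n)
O(n³)

The dominant term in 10·n³ + 4·log²(n) is 10·n³, which is Θ(n³).
Lower-order terms (4·log²(n)) are asymptotically negligible.
Constants are absorbed, so the tightest bound is O(n³).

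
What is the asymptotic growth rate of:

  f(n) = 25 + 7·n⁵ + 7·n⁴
Θ(n⁵)

Order the terms by growth rate: 25 ≺ 7·n⁴ ≺ 7·n⁵.
The fastest-growing term 7·n⁵ dominates as n → ∞; dropping its constant factor gives Θ(n⁵).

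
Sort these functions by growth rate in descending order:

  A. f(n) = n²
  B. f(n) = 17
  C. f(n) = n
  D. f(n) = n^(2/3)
A > C > D > B

Comparing growth rates:
A = n² is O(n²)
C = n is O(n)
D = n^(2/3) is O(n^(2/3))
B = 17 is O(1)

Therefore, the order from fastest to slowest is: A > C > D > B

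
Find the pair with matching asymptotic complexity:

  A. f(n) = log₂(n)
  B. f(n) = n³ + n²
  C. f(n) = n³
B and C

Examining each function:
  A. log₂(n) is O(log n)
  B. n³ + n² is O(n³)
  C. n³ is O(n³)

Functions B and C both have the same complexity class.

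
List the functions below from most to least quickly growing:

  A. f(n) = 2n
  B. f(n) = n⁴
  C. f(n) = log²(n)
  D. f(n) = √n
B > A > D > C

Comparing growth rates:
B = n⁴ is O(n⁴)
A = 2n is O(n)
D = √n is O(√n)
C = log²(n) is O(log² n)

Therefore, the order from fastest to slowest is: B > A > D > C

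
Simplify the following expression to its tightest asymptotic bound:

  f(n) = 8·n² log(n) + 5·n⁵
Θ(n⁵)

Order the terms by growth rate: 8·n² log(n) ≺ 5·n⁵.
The fastest-growing term 5·n⁵ dominates as n → ∞; dropping its constant factor gives Θ(n⁵).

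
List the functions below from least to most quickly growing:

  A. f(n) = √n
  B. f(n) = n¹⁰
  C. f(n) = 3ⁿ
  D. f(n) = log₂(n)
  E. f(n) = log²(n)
D < E < A < B < C

Comparing growth rates:
D = log₂(n) is O(log n)
E = log²(n) is O(log² n)
A = √n is O(√n)
B = n¹⁰ is O(n¹⁰)
C = 3ⁿ is O(3ⁿ)

Therefore, the order from slowest to fastest is: D < E < A < B < C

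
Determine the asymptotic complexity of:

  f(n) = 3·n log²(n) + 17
O(n log² n)

The dominant term in 3·n log²(n) + 17 is 3·n log²(n), which is Θ(n log² n).
Lower-order terms (17) are asymptotically negligible.
Constants are absorbed, so the tightest bound is O(n log² n).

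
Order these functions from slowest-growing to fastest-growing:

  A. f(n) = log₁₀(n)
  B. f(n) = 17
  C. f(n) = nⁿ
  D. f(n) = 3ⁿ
B < A < D < C

Comparing growth rates:
B = 17 is O(1)
A = log₁₀(n) is O(log n)
D = 3ⁿ is O(3ⁿ)
C = nⁿ is O(nⁿ)

Therefore, the order from slowest to fastest is: B < A < D < C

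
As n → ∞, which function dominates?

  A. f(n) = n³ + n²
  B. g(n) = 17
A

f(n) = n³ + n² is O(n³), while g(n) = 17 is O(1).
Since O(n³) grows faster than O(1), f(n) dominates.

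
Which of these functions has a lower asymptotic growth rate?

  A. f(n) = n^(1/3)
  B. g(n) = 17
B

f(n) = n^(1/3) is O(n^(1/3)), while g(n) = 17 is O(1).
Since O(1) grows slower than O(n^(1/3)), g(n) is dominated.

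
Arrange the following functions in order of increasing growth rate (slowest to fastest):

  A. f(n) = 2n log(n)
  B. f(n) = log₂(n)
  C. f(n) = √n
B < C < A

Comparing growth rates:
B = log₂(n) is O(log n)
C = √n is O(√n)
A = 2n log(n) is O(n log n)

Therefore, the order from slowest to fastest is: B < C < A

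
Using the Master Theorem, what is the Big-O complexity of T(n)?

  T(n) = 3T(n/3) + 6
Θ(n)

Master Theorem: a = 3, b = 3, f(n) = 6.
Compute the critical exponent d = log₃(3) = 1.
Compare f(n) = Θ(1) against n^d:
  k = 0 < d = 1, so f(n) = O(n^(d-ε)) — Case 1.
  The recursion cost dominates: T(n) = Θ(n^d) = Θ(n).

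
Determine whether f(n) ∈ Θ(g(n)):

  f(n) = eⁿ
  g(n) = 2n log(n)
False

f(n) = eⁿ is O(eⁿ), and g(n) = 2n log(n) is O(n log n).
Since they have different growth rates, f(n) = Θ(g(n)) is false.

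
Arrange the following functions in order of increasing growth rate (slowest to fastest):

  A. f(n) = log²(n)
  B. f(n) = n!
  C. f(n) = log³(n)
A < C < B

Comparing growth rates:
A = log²(n) is O(log² n)
C = log³(n) is O(log³ n)
B = n! is O(n!)

Therefore, the order from slowest to fastest is: A < C < B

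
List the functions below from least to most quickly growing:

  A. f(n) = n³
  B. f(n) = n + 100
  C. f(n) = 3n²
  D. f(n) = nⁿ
B < C < A < D

Comparing growth rates:
B = n + 100 is O(n)
C = 3n² is O(n²)
A = n³ is O(n³)
D = nⁿ is O(nⁿ)

Therefore, the order from slowest to fastest is: B < C < A < D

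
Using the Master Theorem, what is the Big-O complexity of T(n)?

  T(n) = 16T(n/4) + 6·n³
Θ(n³)

Master Theorem: a = 16, b = 4, f(n) = 6·n³.
Compute the critical exponent d = log₄(16) = 2.
Compare f(n) = Θ(n³) against n^d:
  k = 3 > d = 2, so f(n) = Ω(n^(d+ε)) — Case 3.
  Regularity: a·(n/b)^3/n^3 = a/b^3 = 16/64 < 1 ✓.
  The top-level work dominates: T(n) = Θ(f(n)) = Θ(n³).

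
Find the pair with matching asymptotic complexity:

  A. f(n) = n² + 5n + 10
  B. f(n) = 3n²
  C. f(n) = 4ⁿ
A and B

Examining each function:
  A. n² + 5n + 10 is O(n²)
  B. 3n² is O(n²)
  C. 4ⁿ is O(4ⁿ)

Functions A and B both have the same complexity class.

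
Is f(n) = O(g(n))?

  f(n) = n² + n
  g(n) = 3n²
True

f(n) = n² + n and g(n) = 3n² are both O(n²).
Big-O permits equal growth rates (f ≤ c·g for some c), so f(n) = O(g(n)) is true.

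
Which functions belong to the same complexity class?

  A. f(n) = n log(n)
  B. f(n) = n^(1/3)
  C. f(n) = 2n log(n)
A and C

Examining each function:
  A. n log(n) is O(n log n)
  B. n^(1/3) is O(n^(1/3))
  C. 2n log(n) is O(n log n)

Functions A and C both have the same complexity class.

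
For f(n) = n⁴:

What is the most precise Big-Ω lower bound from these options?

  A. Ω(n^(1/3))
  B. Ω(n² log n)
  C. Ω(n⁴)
C

f(n) = n⁴ is Ω(n⁴).
All listed options are valid Big-Ω bounds (lower bounds),
but Ω(n⁴) is the tightest (largest valid bound).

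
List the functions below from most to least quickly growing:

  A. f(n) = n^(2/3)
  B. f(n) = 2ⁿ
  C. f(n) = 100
B > A > C

Comparing growth rates:
B = 2ⁿ is O(2ⁿ)
A = n^(2/3) is O(n^(2/3))
C = 100 is O(1)

Therefore, the order from fastest to slowest is: B > A > C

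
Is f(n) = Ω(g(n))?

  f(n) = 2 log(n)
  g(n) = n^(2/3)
False

f(n) = 2 log(n) is O(log n), and g(n) = n^(2/3) is O(n^(2/3)).
Since O(log n) grows slower than O(n^(2/3)), f(n) = Ω(g(n)) is false.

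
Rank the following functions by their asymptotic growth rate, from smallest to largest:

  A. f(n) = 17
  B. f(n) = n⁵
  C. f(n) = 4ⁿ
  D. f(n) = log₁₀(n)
A < D < B < C

Comparing growth rates:
A = 17 is O(1)
D = log₁₀(n) is O(log n)
B = n⁵ is O(n⁵)
C = 4ⁿ is O(4ⁿ)

Therefore, the order from slowest to fastest is: A < D < B < C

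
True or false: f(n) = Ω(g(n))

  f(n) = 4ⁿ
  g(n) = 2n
True

f(n) = 4ⁿ is O(4ⁿ), and g(n) = 2n is O(n).
Since O(4ⁿ) grows at least as fast as O(n), f(n) = Ω(g(n)) is true.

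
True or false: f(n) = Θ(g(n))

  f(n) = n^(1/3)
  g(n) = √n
False

f(n) = n^(1/3) is O(n^(1/3)), and g(n) = √n is O(√n).
Since they have different growth rates, f(n) = Θ(g(n)) is false.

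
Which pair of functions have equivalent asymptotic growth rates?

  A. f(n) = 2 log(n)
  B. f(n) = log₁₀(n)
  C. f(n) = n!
A and B

Examining each function:
  A. 2 log(n) is O(log n)
  B. log₁₀(n) is O(log n)
  C. n! is O(n!)

Functions A and B both have the same complexity class.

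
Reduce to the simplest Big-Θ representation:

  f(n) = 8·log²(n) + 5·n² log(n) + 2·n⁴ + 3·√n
Θ(n⁴)

Order the terms by growth rate: 8·log²(n) ≺ 3·√n ≺ 5·n² log(n) ≺ 2·n⁴.
The fastest-growing term 2·n⁴ dominates as n → ∞; dropping its constant factor gives Θ(n⁴).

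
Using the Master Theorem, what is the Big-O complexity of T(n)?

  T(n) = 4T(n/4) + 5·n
Θ(n log n)

Master Theorem: a = 4, b = 4, f(n) = 5·n.
Compute the critical exponent d = log₄(4) = 1.
Compare f(n) = Θ(n) against n^d:
  k = 1 = d, so f(n) = Θ(n^d) — Case 2.
  Work is balanced across levels: T(n) = Θ(n^d log n) = Θ(n log n).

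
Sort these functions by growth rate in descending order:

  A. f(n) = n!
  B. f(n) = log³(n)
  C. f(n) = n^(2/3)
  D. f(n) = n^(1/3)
A > C > D > B

Comparing growth rates:
A = n! is O(n!)
C = n^(2/3) is O(n^(2/3))
D = n^(1/3) is O(n^(1/3))
B = log³(n) is O(log³ n)

Therefore, the order from fastest to slowest is: A > C > D > B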